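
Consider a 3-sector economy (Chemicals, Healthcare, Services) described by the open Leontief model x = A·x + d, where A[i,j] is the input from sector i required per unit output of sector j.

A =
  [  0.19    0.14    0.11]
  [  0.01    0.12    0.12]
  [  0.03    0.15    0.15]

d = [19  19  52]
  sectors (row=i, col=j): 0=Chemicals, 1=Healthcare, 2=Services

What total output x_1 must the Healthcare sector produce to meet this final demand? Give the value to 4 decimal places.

Form M = I − A:
  [  0.81   -0.14   -0.11]
  [ -0.01    0.88   -0.12]
  [ -0.03   -0.15    0.85]
Leontief inverse L = M⁻¹:
  [  1.2446    0.2310    0.1937]
  [  0.0206    1.1682    0.1676]
  [  0.0476    0.2143    1.2129]
Total output x = L · d:
  x_0 = 1.2446·19 + 0.2310·19 + 0.1937·52 = 38.1079
  x_1 = 0.0206·19 + 1.1682·19 + 0.1676·52 = 31.3029
  x_2 = 0.0476·19 + 0.2143·19 + 1.2129·52 = 68.0455

31.3029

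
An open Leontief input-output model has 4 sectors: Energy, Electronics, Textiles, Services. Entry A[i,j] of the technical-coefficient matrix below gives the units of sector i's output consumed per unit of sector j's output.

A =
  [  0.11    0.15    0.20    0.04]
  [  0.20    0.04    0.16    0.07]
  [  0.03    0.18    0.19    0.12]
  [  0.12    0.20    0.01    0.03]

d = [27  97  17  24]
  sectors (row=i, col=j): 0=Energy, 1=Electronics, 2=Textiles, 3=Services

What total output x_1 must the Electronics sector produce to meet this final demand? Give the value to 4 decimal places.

Form M = I − A:
  [  0.89   -0.15   -0.20   -0.04]
  [ -0.20    0.96   -0.16   -0.07]
  [ -0.03   -0.18    0.81   -0.12]
  [ -0.12   -0.20   -0.01    0.97]
Leontief inverse L = M⁻¹:
  [  1.2140    0.2804    0.3566    0.1144]
  [  0.2919    1.1725    0.3053    0.1344]
  [  0.1412    0.3124    1.3335    0.1933]
  [  0.2118    0.2797    0.1208    1.0748]
Total output x = L · d:
  x_0 = 1.2140·27 + 0.2804·97 + 0.3566·17 + 0.1144·24 = 68.7841
  x_1 = 0.2919·27 + 1.1725·97 + 0.3053·17 + 0.1344·24 = 130.0348
  x_2 = 0.1412·27 + 0.3124·97 + 1.3335·17 + 0.1933·24 = 61.4238
  x_3 = 0.2118·27 + 0.2797·97 + 0.1208·17 + 1.0748·24 = 60.6962

130.0348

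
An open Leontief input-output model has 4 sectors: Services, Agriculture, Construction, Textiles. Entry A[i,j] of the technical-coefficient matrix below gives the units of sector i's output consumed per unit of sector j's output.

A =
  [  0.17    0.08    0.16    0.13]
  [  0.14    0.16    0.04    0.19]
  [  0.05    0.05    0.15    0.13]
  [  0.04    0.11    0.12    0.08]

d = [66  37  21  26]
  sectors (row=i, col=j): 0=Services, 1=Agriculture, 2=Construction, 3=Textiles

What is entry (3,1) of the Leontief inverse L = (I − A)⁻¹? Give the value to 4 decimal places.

L[3,1] = 0.1729

Form M = I − A:
  [  0.83   -0.08   -0.16   -0.13]
  [ -0.14    0.84   -0.04   -0.19]
  [ -0.05   -0.05    0.85   -0.13]
  [ -0.04   -0.11   -0.12    0.92]
Leontief inverse L = M⁻¹:
  [  1.2627    0.1702    0.2815    0.2533]
  [  0.2372    1.2632    0.1486    0.3154]
  [  0.1030    0.1108    1.2309    0.2114]
  [  0.0967    0.1729    0.1906    1.1633]
Total output x = L · d:
  x_0 = 1.2627·66 + 0.1702·37 + 0.2815·21 + 0.2533·26 = 102.1319
  x_1 = 0.2372·66 + 1.2632·37 + 0.1486·21 + 0.3154·26 = 73.7178
  x_2 = 0.1030·66 + 0.1108·37 + 1.2309·21 + 0.2114·26 = 42.2421
  x_3 = 0.0967·66 + 0.1729·37 + 0.1906·21 + 1.1633·26 = 47.0253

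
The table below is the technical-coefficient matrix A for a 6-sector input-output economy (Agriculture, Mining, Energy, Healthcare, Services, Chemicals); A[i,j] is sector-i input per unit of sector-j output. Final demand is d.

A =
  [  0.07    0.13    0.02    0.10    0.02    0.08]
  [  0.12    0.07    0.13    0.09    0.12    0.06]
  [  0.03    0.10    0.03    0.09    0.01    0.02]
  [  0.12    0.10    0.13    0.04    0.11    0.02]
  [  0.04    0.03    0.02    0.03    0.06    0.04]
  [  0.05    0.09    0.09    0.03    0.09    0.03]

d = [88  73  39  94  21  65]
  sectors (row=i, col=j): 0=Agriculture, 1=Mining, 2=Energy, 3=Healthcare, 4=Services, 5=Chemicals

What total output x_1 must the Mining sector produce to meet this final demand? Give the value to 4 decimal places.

Form M = I − A:
  [  0.93   -0.13   -0.02   -0.10   -0.02   -0.08]
  [ -0.12    0.93   -0.13   -0.09   -0.12   -0.06]
  [ -0.03   -0.10    0.97   -0.09   -0.01   -0.02]
  [ -0.12   -0.10   -0.13    0.96   -0.11   -0.02]
  [ -0.04   -0.03   -0.02   -0.03    0.94   -0.04]
  [ -0.05   -0.09   -0.09   -0.03   -0.09    0.97]
Leontief inverse L = M⁻¹:
  [  1.1321    0.1967    0.0820    0.1501    0.0785    0.1136]
  [  0.1884    1.1546    0.1925    0.1548    0.1813    0.1016]
  [  0.0738    0.1448    1.0735    0.1248    0.0501    0.0418]
  [  0.1806    0.1743    0.1834    1.1009    0.1625    0.0589]
  [  0.0655    0.0599    0.0439    0.0522    1.0848    0.0558]
  [  0.0944    0.1417    0.1314    0.0726    0.1312    1.0571]
Total output x = L · d:
  x_0 = 1.1321·88 + 0.1967·73 + 0.0820·39 + 0.1501·94 + 0.0785·21 + 0.1136·65 = 140.3230
  x_1 = 0.1884·88 + 1.1546·73 + 0.1925·39 + 0.1548·94 + 0.1813·21 + 0.1016·65 = 133.3375
  x_2 = 0.0738·88 + 0.1448·73 + 1.0735·39 + 0.1248·94 + 0.0501·21 + 0.0418·65 = 74.4342
  x_3 = 0.1806·88 + 0.1743·73 + 0.1834·39 + 1.1009·94 + 0.1625·21 + 0.0589·65 = 146.4987
  x_4 = 0.0655·88 + 0.0599·73 + 0.0439·39 + 0.0522·94 + 1.0848·21 + 0.0558·65 = 43.1691
  x_5 = 0.0944·88 + 0.1417·73 + 0.1314·39 + 0.0726·94 + 0.1312·21 + 1.0571·65 = 102.0575

133.3375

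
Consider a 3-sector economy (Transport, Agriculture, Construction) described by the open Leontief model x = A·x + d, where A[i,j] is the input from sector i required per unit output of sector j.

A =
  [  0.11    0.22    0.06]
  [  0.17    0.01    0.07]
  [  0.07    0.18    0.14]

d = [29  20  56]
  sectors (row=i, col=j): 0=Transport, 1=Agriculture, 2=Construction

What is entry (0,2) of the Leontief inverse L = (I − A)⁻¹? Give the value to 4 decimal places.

L[0,2] = 0.1058

Form M = I − A:
  [  0.89   -0.22   -0.06]
  [ -0.17    0.99   -0.07]
  [ -0.07   -0.18    0.86]
Leontief inverse L = M⁻¹:
  [  1.1859    0.2828    0.1058]
  [  0.2136    1.0762    0.1025]
  [  0.1412    0.2483    1.1929]
Total output x = L · d:
  x_0 = 1.1859·29 + 0.2828·20 + 0.1058·56 = 45.9694
  x_1 = 0.2136·29 + 1.0762·20 + 0.1025·56 = 33.4597
  x_2 = 0.1412·29 + 0.2483·20 + 1.1929·56 = 75.8612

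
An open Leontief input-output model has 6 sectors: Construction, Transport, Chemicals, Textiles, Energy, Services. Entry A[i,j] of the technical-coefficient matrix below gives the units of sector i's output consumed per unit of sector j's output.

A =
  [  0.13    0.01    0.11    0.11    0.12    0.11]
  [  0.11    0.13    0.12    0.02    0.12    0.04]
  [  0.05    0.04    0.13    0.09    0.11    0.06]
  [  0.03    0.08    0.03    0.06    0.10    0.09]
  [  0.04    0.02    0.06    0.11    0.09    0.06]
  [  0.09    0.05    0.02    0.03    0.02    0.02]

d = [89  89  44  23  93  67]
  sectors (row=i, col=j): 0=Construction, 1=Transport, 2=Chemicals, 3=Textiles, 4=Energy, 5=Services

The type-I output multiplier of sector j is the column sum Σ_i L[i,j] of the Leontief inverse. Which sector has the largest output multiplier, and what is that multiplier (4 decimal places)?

Energy (1.9906)

Form M = I − A:
  [  0.87   -0.01   -0.11   -0.11   -0.12   -0.11]
  [ -0.11    0.87   -0.12   -0.02   -0.12   -0.04]
  [ -0.05   -0.04    0.87   -0.09   -0.11   -0.06]
  [ -0.03   -0.08   -0.03    0.94   -0.10   -0.09]
  [ -0.04   -0.02   -0.06   -0.11    0.91   -0.06]
  [ -0.09   -0.05   -0.02   -0.03   -0.02    0.98]
Leontief inverse L = M⁻¹:
  [  1.2019    0.0550    0.1849    0.1901    0.2129    0.1790]
  [  0.1852    1.1808    0.2070    0.0954    0.2179    0.1038]
  [  0.1047    0.0812    1.1948    0.1540    0.1884    0.1139]
  [  0.0782    0.1173    0.0782    1.1058    0.1596    0.1297]
  [  0.0816    0.0526    0.1046    0.1584    1.1489    0.1026]
  [  0.1260    0.0716    0.0565    0.0626    0.0628    1.0505]
Total output x = L · d:
  x_0 = 1.2019·89 + 0.0550·89 + 0.1849·44 + 0.1901·23 + 0.2129·93 + 0.1790·67 = 156.1597
  x_1 = 0.1852·89 + 1.1808·89 + 0.2070·44 + 0.0954·23 + 0.2179·93 + 0.1038·67 = 160.1025
  x_2 = 0.1047·89 + 0.0812·89 + 1.1948·44 + 0.1540·23 + 0.1884·93 + 0.1139·67 = 97.8037
  x_3 = 0.0782·89 + 0.1173·89 + 0.0782·44 + 1.1058·23 + 0.1596·93 + 0.1297·67 = 69.8033
  x_4 = 0.0816·89 + 0.0526·89 + 0.1046·44 + 0.1584·23 + 1.1489·93 + 0.1026·67 = 133.9116
  x_5 = 0.1260·89 + 0.0716·89 + 0.0565·44 + 0.0626·23 + 0.0628·93 + 1.0505·67 = 97.7428
Output multipliers (column sums of L):
  Construction: 1.7776
  Transport: 1.5585
  Chemicals: 1.8259
  Textiles: 1.7664
  Energy: 1.9906
  Services: 1.6794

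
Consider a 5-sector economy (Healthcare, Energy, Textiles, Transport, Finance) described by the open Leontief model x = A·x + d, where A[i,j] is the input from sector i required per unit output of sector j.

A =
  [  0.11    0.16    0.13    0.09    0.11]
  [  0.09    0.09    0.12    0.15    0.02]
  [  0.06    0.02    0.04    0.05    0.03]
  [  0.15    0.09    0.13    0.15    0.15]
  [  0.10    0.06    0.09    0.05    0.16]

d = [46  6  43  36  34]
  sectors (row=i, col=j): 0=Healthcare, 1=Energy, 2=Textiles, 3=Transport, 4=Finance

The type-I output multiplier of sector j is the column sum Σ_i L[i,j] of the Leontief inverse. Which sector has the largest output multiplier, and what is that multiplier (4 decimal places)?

Healthcare (1.9800)

Form M = I − A:
  [  0.89   -0.16   -0.13   -0.09   -0.11]
  [ -0.09    0.91   -0.12   -0.15   -0.02]
  [ -0.06   -0.02    0.96   -0.05   -0.03]
  [ -0.15   -0.09   -0.13    0.85   -0.15]
  [ -0.10   -0.06   -0.09   -0.05    0.84]
Leontief inverse L = M⁻¹:
  [  1.2234    0.2543    0.2445    0.2012    0.2109]
  [  0.1852    1.1671    0.2137    0.2442    0.1033]
  [  0.1009    0.0547    1.0805    0.0880    0.0688]
  [  0.2839    0.2000    0.2620    1.2736    0.2787]
  [  0.1866    0.1314    0.1757    0.1266    1.2469]
Total output x = L · d:
  x_0 = 1.2234·46 + 0.2543·6 + 0.2445·43 + 0.2012·36 + 0.2109·34 = 82.7288
  x_1 = 0.1852·46 + 1.1671·6 + 0.2137·43 + 0.2442·36 + 0.1033·34 = 37.0155
  x_2 = 0.1009·46 + 0.0547·6 + 1.0805·43 + 0.0880·36 + 0.0688·34 = 56.9408
  x_3 = 0.2839·46 + 0.2000·6 + 0.2620·43 + 1.2736·36 + 0.2787·34 = 80.8534
  x_4 = 0.1866·46 + 0.1314·6 + 0.1757·43 + 0.1266·36 + 1.2469·34 = 63.8823
Output multipliers (column sums of L):
  Healthcare: 1.9800
  Energy: 1.8076
  Textiles: 1.9765
  Transport: 1.9336
  Finance: 1.9087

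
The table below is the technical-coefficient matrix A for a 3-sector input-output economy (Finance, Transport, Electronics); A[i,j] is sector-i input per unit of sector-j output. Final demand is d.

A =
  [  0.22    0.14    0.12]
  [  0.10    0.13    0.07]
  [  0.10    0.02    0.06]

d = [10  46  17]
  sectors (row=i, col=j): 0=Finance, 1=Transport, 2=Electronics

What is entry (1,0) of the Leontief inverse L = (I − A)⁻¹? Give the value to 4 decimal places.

L[1,0] = 0.1650

Form M = I − A:
  [  0.78   -0.14   -0.12]
  [ -0.10    0.87   -0.07]
  [ -0.10   -0.02    0.94]
Leontief inverse L = M⁻¹:
  [  1.3340    0.2190    0.1866]
  [  0.1650    1.1785    0.1088]
  [  0.1454    0.0484    1.0860]
Total output x = L · d:
  x_0 = 1.3340·10 + 0.2190·46 + 0.1866·17 = 26.5852
  x_1 = 0.1650·10 + 1.1785·46 + 0.1088·17 = 57.7108
  x_2 = 0.1454·10 + 0.0484·46 + 1.0860·17 = 22.1412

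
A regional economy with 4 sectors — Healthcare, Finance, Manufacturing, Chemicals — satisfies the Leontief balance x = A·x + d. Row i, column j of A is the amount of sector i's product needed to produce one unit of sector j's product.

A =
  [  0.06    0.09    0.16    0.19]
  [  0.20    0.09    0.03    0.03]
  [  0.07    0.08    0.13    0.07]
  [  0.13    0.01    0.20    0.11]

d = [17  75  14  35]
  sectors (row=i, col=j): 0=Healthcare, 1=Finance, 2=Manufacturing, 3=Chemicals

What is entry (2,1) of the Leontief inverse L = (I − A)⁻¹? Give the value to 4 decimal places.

Form M = I − A:
  [  0.94   -0.09   -0.16   -0.19]
  [ -0.20    0.91   -0.03   -0.03]
  [ -0.07   -0.08    0.87   -0.07]
  [ -0.13   -0.01   -0.20    0.89]
Leontief inverse L = M⁻¹:
  [  1.1525    0.1416    0.2795    0.2728]
  [  0.2643    1.1360    0.1116    0.1035]
  [  0.1332    0.1207    1.2074    0.1275]
  [  0.2013    0.0606    0.3134    1.1933]
Total output x = L · d:
  x_0 = 1.1525·17 + 0.1416·75 + 0.2795·14 + 0.2728·35 = 43.6706
  x_1 = 0.2643·17 + 1.1360·75 + 0.1116·14 + 0.1035·35 = 94.8770
  x_2 = 0.1332·17 + 0.1207·75 + 1.2074·14 + 0.1275·35 = 32.6841
  x_3 = 0.2013·17 + 0.0606·75 + 0.3134·14 + 1.1933·35 = 54.1155

L[2,1] = 0.1207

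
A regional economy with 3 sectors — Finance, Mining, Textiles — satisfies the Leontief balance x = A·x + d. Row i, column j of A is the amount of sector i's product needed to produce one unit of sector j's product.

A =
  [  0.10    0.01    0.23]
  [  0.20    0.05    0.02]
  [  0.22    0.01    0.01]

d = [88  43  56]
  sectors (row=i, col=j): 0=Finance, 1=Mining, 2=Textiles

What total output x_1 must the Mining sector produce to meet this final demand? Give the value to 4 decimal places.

Form M = I − A:
  [  0.90   -0.01   -0.23]
  [ -0.20    0.95   -0.02]
  [ -0.22   -0.01    0.99]
Leontief inverse L = M⁻¹:
  [  1.1817    0.0153    0.2748]
  [  0.2544    1.0562    0.0804]
  [  0.2652    0.0141    1.0720]
Total output x = L · d:
  x_0 = 1.1817·88 + 0.0153·43 + 0.2748·56 = 120.0406
  x_1 = 0.2544·88 + 1.0562·43 + 0.0804·56 = 72.3027
  x_2 = 0.2652·88 + 0.0141·43 + 1.0720·56 = 83.9717

72.3027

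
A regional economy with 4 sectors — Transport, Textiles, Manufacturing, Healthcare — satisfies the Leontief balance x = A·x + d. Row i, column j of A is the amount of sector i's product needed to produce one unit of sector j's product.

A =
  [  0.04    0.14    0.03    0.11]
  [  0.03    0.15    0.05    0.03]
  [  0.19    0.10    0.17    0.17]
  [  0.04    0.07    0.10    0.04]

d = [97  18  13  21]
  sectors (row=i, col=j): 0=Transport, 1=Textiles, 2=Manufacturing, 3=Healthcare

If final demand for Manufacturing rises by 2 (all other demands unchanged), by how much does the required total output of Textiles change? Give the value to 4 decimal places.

0.1627

Form M = I − A:
  [  0.96   -0.14   -0.03   -0.11]
  [ -0.03    0.85   -0.05   -0.03]
  [ -0.19   -0.10    0.83   -0.17]
  [ -0.04   -0.07   -0.10    0.96]
Leontief inverse L = M⁻¹:
  [  1.0669    0.1952    0.0672    0.1403]
  [  0.0560    1.2001    0.0813    0.0583]
  [  0.2666    0.2134    1.2586    0.2601]
  [  0.0763    0.1179    0.1398    1.0789]
Total output x = L · d:
  x_0 = 1.0669·97 + 0.1952·18 + 0.0672·13 + 0.1403·21 = 110.8232
  x_1 = 0.0560·97 + 1.2001·18 + 0.0813·13 + 0.0583·21 = 29.3188
  x_2 = 0.2666·97 + 0.2134·18 + 1.2586·13 + 0.2601·21 = 51.5276
  x_3 = 0.0763·97 + 0.1179·18 + 0.1398·13 + 1.0789·21 = 33.9979
Δx_1 = L[1,2] · Δd_2 = 0.0813 · 2 = 0.1627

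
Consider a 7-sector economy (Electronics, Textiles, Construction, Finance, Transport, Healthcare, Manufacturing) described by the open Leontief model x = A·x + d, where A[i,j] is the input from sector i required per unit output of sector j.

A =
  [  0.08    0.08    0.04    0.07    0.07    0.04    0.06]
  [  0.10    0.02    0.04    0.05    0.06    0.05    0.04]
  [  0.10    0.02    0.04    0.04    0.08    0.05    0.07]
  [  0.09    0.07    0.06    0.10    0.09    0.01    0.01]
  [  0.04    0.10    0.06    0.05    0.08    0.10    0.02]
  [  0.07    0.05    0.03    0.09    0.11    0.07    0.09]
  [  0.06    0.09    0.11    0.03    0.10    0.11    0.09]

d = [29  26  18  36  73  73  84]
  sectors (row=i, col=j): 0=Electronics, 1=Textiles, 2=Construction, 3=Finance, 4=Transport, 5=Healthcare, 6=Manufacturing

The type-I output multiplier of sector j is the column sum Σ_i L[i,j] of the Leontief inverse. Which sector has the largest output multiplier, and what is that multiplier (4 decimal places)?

Transport (2.0734)

Form M = I − A:
  [  0.92   -0.08   -0.04   -0.07   -0.07   -0.04   -0.06]
  [ -0.10    0.98   -0.04   -0.05   -0.06   -0.05   -0.04]
  [ -0.10   -0.02    0.96   -0.04   -0.08   -0.05   -0.07]
  [ -0.09   -0.07   -0.06    0.90   -0.09   -0.01   -0.01]
  [ -0.04   -0.10   -0.06   -0.05    0.92   -0.10   -0.02]
  [ -0.07   -0.05   -0.03   -0.09   -0.11    0.93   -0.09]
  [ -0.06   -0.09   -0.11   -0.03   -0.10   -0.11    0.91]
Leontief inverse L = M⁻¹:
  [  1.1411    0.1310    0.0832    0.1195    0.1358    0.0884    0.1004]
  [  0.1495    1.0639    0.0749    0.0919    0.1151    0.0899    0.0748]
  [  0.1543    0.0704    1.0809    0.0853    0.1423    0.0978    0.1102]
  [  0.1494    0.1183    0.0990    1.1487    0.1510    0.0519    0.0437]
  [  0.1022    0.1481    0.1003    0.1014    1.1477    0.1496    0.0621]
  [  0.1392    0.1134    0.0828    0.1490    0.1899    1.1302    0.1381]
  [  0.1417    0.1562    0.1679    0.0943    0.1916    0.1813    1.1512]
Total output x = L · d:
  x_0 = 1.1411·29 + 0.1310·26 + 0.0832·18 + 0.1195·36 + 0.1358·73 + 0.0884·73 + 0.1004·84 = 67.0926
  x_1 = 0.1495·29 + 1.0639·26 + 0.0749·18 + 0.0919·36 + 0.1151·73 + 0.0899·73 + 0.0748·84 = 57.9055
  x_2 = 0.1543·29 + 0.0704·26 + 1.0809·18 + 0.0853·36 + 0.1423·73 + 0.0978·73 + 0.1102·84 = 55.6142
  x_3 = 0.1494·29 + 0.1183·26 + 0.0990·18 + 1.1487·36 + 0.1510·73 + 0.0519·73 + 0.0437·84 = 69.0319
  x_4 = 0.1022·29 + 0.1481·26 + 0.1003·18 + 0.1014·36 + 1.1477·73 + 0.1496·73 + 0.0621·84 = 112.1886
  x_5 = 0.1392·29 + 0.1134·26 + 0.0828·18 + 0.1490·36 + 0.1899·73 + 1.1302·73 + 0.1381·84 = 121.8060
  x_6 = 0.1417·29 + 0.1562·26 + 0.1679·18 + 0.0943·36 + 0.1916·73 + 0.1813·73 + 1.1512·84 = 138.5089
Output multipliers (column sums of L):
  Electronics: 1.9773
  Textiles: 1.8013
  Construction: 1.6891
  Finance: 1.7902
  Transport: 2.0734
  Healthcare: 1.7889
  Manufacturing: 1.6806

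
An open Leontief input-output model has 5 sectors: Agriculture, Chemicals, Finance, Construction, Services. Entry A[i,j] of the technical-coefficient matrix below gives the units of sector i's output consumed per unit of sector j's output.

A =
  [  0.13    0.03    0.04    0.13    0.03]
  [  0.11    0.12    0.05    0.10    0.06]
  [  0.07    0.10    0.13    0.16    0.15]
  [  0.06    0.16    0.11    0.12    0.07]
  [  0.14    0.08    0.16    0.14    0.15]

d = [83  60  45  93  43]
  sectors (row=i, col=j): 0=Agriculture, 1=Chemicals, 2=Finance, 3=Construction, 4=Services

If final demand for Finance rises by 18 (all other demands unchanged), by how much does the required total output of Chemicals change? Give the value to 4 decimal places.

Form M = I − A:
  [  0.87   -0.03   -0.04   -0.13   -0.03]
  [ -0.11    0.88   -0.05   -0.10   -0.06]
  [ -0.07   -0.10    0.87   -0.16   -0.15]
  [ -0.06   -0.16   -0.11    0.88   -0.07]
  [ -0.14   -0.08   -0.16   -0.14    0.85]
Leontief inverse L = M⁻¹:
  [  1.1998    0.1009    0.1048    0.2215    0.0862]
  [  0.1991    1.2084    0.1297    0.2114    0.1326]
  [  0.1982    0.2352    1.2641    0.3294    0.2738]
  [  0.1651    0.2735    0.2128    1.2570    0.1662]
  [  0.2809    0.2197    0.3025    0.3254    1.2821]
Total output x = L · d:
  x_0 = 1.1998·83 + 0.1009·60 + 0.1048·45 + 0.2215·93 + 0.0862·43 = 134.6567
  x_1 = 0.1991·83 + 1.2084·60 + 0.1297·45 + 0.2114·93 + 0.1326·43 = 120.2361
  x_2 = 0.1982·83 + 0.2352·60 + 1.2641·45 + 0.3294·93 + 0.2738·43 = 129.8517
  x_3 = 0.1651·83 + 0.2735·60 + 0.2128·45 + 1.2570·93 + 0.1662·43 = 163.7335
  x_4 = 0.2809·83 + 0.2197·60 + 0.3025·45 + 0.3254·93 + 1.2821·43 = 135.4939
Δx_1 = L[1,2] · Δd_2 = 0.1297 · 18 = 2.3351

2.3351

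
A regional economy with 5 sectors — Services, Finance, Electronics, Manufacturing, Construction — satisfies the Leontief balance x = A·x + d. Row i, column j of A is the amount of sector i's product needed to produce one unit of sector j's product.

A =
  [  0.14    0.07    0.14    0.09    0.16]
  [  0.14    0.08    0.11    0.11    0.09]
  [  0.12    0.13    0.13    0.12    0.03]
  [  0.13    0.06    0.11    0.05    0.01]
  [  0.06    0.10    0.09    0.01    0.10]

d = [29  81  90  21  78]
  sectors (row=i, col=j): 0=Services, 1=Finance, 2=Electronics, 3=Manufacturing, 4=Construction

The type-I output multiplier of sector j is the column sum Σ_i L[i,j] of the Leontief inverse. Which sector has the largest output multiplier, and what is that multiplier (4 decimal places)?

Services (2.1534)

Form M = I − A:
  [  0.86   -0.07   -0.14   -0.09   -0.16]
  [ -0.14    0.92   -0.11   -0.11   -0.09]
  [ -0.12   -0.13    0.87   -0.12   -0.03]
  [ -0.13   -0.06   -0.11    0.95   -0.01]
  [ -0.06   -0.10   -0.09   -0.01    0.90]
Leontief inverse L = M⁻¹:
  [  1.2747    0.1754    0.2763    0.1787    0.2554]
  [  0.2644    1.1714    0.2329    0.1919    0.1740]
  [  0.2508    0.2223    1.2558    0.2093    0.1110]
  [  0.2217    0.1255    0.1997    1.1141    0.0710]
  [  0.1419    0.1655    0.1721    0.0665    1.1594]
Total output x = L · d:
  x_0 = 1.2747·29 + 0.1754·81 + 0.2763·90 + 0.1787·21 + 0.2554·78 = 99.7170
  x_1 = 0.2644·29 + 1.1714·81 + 0.2329·90 + 0.1919·21 + 0.1740·78 = 141.1192
  x_2 = 0.2508·29 + 0.2223·81 + 1.2558·90 + 0.2093·21 + 0.1110·78 = 151.3528
  x_3 = 0.2217·29 + 0.1255·81 + 0.1997·90 + 1.1141·21 + 0.0710·78 = 63.5026
  x_4 = 0.1419·29 + 0.1655·81 + 0.1721·90 + 0.0665·21 + 1.1594·78 = 124.8352
Output multipliers (column sums of L):
  Services: 2.1534
  Finance: 1.8601
  Electronics: 2.1369
  Manufacturing: 1.7606
  Construction: 1.7707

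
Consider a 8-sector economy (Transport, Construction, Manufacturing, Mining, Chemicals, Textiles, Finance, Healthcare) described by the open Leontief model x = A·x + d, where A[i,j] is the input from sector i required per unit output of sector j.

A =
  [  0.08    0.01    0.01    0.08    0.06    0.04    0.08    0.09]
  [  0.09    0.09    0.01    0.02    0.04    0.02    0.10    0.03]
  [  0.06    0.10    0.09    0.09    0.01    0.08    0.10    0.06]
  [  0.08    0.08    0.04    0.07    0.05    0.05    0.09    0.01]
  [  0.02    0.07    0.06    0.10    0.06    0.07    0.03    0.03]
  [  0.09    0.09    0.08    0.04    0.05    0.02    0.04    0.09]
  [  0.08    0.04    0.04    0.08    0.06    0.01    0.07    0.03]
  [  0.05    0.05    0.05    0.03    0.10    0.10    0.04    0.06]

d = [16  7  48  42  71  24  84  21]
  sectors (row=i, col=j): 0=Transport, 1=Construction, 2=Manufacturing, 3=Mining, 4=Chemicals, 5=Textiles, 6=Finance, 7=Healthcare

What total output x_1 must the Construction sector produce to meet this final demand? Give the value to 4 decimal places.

35.7235

Form M = I − A:
  [  0.92   -0.01   -0.01   -0.08   -0.06   -0.04   -0.08   -0.09]
  [ -0.09    0.91   -0.01   -0.02   -0.04   -0.02   -0.10   -0.03]
  [ -0.06   -0.10    0.91   -0.09   -0.01   -0.08   -0.10   -0.06]
  [ -0.08   -0.08   -0.04    0.93   -0.05   -0.05   -0.09   -0.01]
  [ -0.02   -0.07   -0.06   -0.10    0.94   -0.07   -0.03   -0.03]
  [ -0.09   -0.09   -0.08   -0.04   -0.05    0.98   -0.04   -0.09]
  [ -0.08   -0.04   -0.04   -0.08   -0.06   -0.01    0.93   -0.03]
  [ -0.05   -0.05   -0.05   -0.03   -0.10   -0.10   -0.04    0.94]
Leontief inverse L = M⁻¹:
  [  1.1366    0.0589    0.0465    0.1346    0.1095    0.0808    0.1348    0.1306]
  [  0.1421    1.1316    0.0368    0.0660    0.0803    0.0492    0.1517    0.0649]
  [  0.1409    0.1727    1.1392    0.1581    0.0674    0.1286    0.1811    0.1136]
  [  0.1426    0.1343    0.0759    1.1265    0.0953    0.0858    0.1528    0.0509]
  [  0.0782    0.1282    0.0988    0.1520    1.1021    0.1082    0.0890    0.0679]
  [  0.1543    0.1491    0.1203    0.0985    0.1009    1.0669    0.1068    0.1370]
  [  0.1325    0.0861    0.0718    0.1318    0.1010    0.0451    1.1244    0.0648]
  [  0.1104    0.1100    0.0938    0.0873    0.1490    0.1434    0.0984    1.1065]
Total output x = L · d:
  x_0 = 1.1366·16 + 0.0589·7 + 0.0465·48 + 0.1346·42 + 0.1095·71 + 0.0808·24 + 0.1348·84 + 0.1306·21 = 50.2569
  x_1 = 0.1421·16 + 1.1316·7 + 0.0368·48 + 0.0660·42 + 0.0803·71 + 0.0492·24 + 0.1517·84 + 0.0649·21 = 35.7235
  x_2 = 0.1409·16 + 0.1727·7 + 1.1392·48 + 0.1581·42 + 0.0674·71 + 0.1286·24 + 0.1811·84 + 0.1136·21 = 90.2555
  x_3 = 0.1426·16 + 0.1343·7 + 0.0759·48 + 1.1265·42 + 0.0953·71 + 0.0858·24 + 0.1528·84 + 0.0509·21 = 76.9057
  x_4 = 0.0782·16 + 0.1282·7 + 0.0988·48 + 0.1520·42 + 1.1021·71 + 0.1082·24 + 0.0890·84 + 0.0679·21 = 103.0150
  x_5 = 0.1543·16 + 0.1491·7 + 0.1203·48 + 0.0985·42 + 0.1009·71 + 1.0669·24 + 0.1068·84 + 0.1370·21 = 58.0375
  x_6 = 0.1325·16 + 0.0861·7 + 0.0718·48 + 0.1318·42 + 0.1010·71 + 0.0451·24 + 1.1244·84 + 0.0648·21 = 115.7638
  x_7 = 0.1104·16 + 0.1100·7 + 0.0938·48 + 0.0873·42 + 0.1490·71 + 0.1434·24 + 0.0984·84 + 1.1065·21 = 56.2285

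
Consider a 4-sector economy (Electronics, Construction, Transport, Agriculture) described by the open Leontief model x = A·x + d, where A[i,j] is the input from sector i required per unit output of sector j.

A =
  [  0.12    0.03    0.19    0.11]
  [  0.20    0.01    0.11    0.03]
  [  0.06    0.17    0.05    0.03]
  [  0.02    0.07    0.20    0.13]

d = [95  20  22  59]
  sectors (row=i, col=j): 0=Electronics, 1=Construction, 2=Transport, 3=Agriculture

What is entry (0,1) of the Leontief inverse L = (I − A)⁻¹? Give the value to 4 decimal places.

Form M = I − A:
  [  0.88   -0.03   -0.19   -0.11]
  [ -0.20    0.99   -0.11   -0.03]
  [ -0.06   -0.17    0.95   -0.03]
  [ -0.02   -0.07   -0.20    0.87]
Leontief inverse L = M⁻¹:
  [  1.1810    0.0956    0.2814    0.1623]
  [  0.2545    1.0556    0.1889    0.0751]
  [  0.1225    0.1991    1.1130    0.0607]
  [  0.0758    0.1329    0.2775    1.1732]
Total output x = L · d:
  x_0 = 1.1810·95 + 0.0956·20 + 0.2814·22 + 0.1623·59 = 129.8720
  x_1 = 0.2545·95 + 1.0556·20 + 0.1889·22 + 0.0751·59 = 53.8746
  x_2 = 0.1225·95 + 0.1991·20 + 1.1130·22 + 0.0607·59 = 43.6909
  x_3 = 0.0758·95 + 0.1329·20 + 0.2775·22 + 1.1732·59 = 85.1803

L[0,1] = 0.0956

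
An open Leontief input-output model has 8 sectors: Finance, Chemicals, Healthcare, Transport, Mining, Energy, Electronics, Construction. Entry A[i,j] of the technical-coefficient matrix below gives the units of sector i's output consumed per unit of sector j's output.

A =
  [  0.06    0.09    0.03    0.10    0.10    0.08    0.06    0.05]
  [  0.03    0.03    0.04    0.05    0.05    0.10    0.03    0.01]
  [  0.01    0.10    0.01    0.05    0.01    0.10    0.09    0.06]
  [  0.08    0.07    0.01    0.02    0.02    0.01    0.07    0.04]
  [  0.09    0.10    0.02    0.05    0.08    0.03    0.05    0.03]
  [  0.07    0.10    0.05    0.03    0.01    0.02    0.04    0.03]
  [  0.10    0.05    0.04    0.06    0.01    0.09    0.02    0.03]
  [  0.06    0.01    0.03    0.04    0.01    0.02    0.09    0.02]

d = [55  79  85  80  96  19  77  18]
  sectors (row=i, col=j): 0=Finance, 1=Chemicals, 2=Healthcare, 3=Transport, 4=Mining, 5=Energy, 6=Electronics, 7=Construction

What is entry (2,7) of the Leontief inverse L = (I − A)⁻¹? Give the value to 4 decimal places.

L[2,7] = 0.0798

Form M = I − A:
  [  0.94   -0.09   -0.03   -0.10   -0.10   -0.08   -0.06   -0.05]
  [ -0.03    0.97   -0.04   -0.05   -0.05   -0.10   -0.03   -0.01]
  [ -0.01   -0.10    0.99   -0.05   -0.01   -0.10   -0.09   -0.06]
  [ -0.08   -0.07   -0.01    0.98   -0.02   -0.01   -0.07   -0.04]
  [ -0.09   -0.10   -0.02   -0.05    0.92   -0.03   -0.05   -0.03]
  [ -0.07   -0.10   -0.05   -0.03   -0.01    0.98   -0.04   -0.03]
  [ -0.10   -0.05   -0.04   -0.06   -0.01   -0.09    0.98   -0.03]
  [ -0.06   -0.01   -0.03   -0.04   -0.01   -0.02   -0.09    0.98]
Leontief inverse L = M⁻¹:
  [  1.1214    0.1546    0.0579    0.1462    0.1376    0.1306    0.1088    0.0798]
  [  0.0659    1.0724    0.0573    0.0767    0.0701    0.1296    0.0591    0.0289]
  [  0.0539    0.1421    1.0333    0.0821    0.0303    0.1390    0.1230    0.0798]
  [  0.1145    0.1039    0.0271    1.0506    0.0434    0.0448    0.0970    0.0571]
  [  0.1383    0.1516    0.0428    0.0908    1.1150    0.0754    0.0885    0.0541]
  [  0.1030    0.1378    0.0678    0.0614    0.0336    1.0589    0.0706    0.0489]
  [  0.1407    0.0982    0.0607    0.0951    0.0368    0.1279    1.0564    0.0532]
  [  0.0921    0.0424    0.0443    0.0660    0.0273    0.0495    0.1143    1.0368]
Total output x = L · d:
  x_0 = 1.1214·55 + 0.1546·79 + 0.0579·85 + 0.1462·80 + 0.1376·96 + 0.1306·19 + 0.1088·77 + 0.0798·18 = 116.0161
  x_1 = 0.0659·55 + 1.0724·79 + 0.0573·85 + 0.0767·80 + 0.0701·96 + 0.1296·19 + 0.0591·77 + 0.0289·18 = 113.6158
  x_2 = 0.0539·55 + 0.1421·79 + 1.0333·85 + 0.0821·80 + 0.0303·96 + 0.1390·19 + 0.1230·77 + 0.0798·18 = 125.0427
  x_3 = 0.1145·55 + 0.1039·79 + 0.0271·85 + 1.0506·80 + 0.0434·96 + 0.0448·19 + 0.0970·77 + 0.0571·18 = 114.3718
  x_4 = 0.1383·55 + 0.1516·79 + 0.0428·85 + 0.0908·80 + 1.1150·96 + 0.0754·19 + 0.0885·77 + 0.0541·18 = 146.7495
  x_5 = 0.1030·55 + 0.1378·79 + 0.0678·85 + 0.0614·80 + 0.0336·96 + 1.0589·19 + 0.0706·77 + 0.0489·18 = 56.8865
  x_6 = 0.1407·55 + 0.0982·79 + 0.0607·85 + 0.0951·80 + 0.0368·96 + 0.1279·19 + 1.0564·77 + 0.0532·18 = 116.5186
  x_7 = 0.0921·55 + 0.0424·79 + 0.0443·85 + 0.0660·80 + 0.0273·96 + 0.0495·19 + 0.1143·77 + 1.0368·18 = 48.4849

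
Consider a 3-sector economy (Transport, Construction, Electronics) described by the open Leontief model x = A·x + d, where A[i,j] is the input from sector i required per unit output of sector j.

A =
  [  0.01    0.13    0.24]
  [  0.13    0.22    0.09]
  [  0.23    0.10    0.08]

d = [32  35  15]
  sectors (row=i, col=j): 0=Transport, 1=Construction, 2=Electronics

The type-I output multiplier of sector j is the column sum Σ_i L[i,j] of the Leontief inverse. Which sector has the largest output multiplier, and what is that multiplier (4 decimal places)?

Form M = I − A:
  [  0.99   -0.13   -0.24]
  [ -0.13    0.78   -0.09]
  [ -0.23   -0.10    0.92]
Leontief inverse L = M⁻¹:
  [  1.1122    0.2254    0.3122]
  [  0.2202    1.3430    0.1888]
  [  0.3020    0.2023    1.1855]
Total output x = L · d:
  x_0 = 1.1122·32 + 0.2254·35 + 0.3122·15 = 48.1632
  x_1 = 0.2202·32 + 1.3430·35 + 0.1888·15 = 56.8830
  x_2 = 0.3020·32 + 0.2023·35 + 1.1855·15 = 34.5281
Output multipliers (column sums of L):
  Transport: 1.6344
  Construction: 1.7707
  Electronics: 1.6866

Construction (1.7707)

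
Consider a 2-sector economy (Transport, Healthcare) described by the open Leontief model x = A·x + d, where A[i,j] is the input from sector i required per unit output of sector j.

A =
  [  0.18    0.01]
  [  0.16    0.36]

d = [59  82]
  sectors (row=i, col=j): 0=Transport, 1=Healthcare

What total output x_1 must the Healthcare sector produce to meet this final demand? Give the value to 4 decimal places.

Form M = I − A:
  [  0.82   -0.01]
  [ -0.16    0.64]
Leontief inverse L = M⁻¹:
  [  1.2232    0.0191]
  [  0.3058    1.5673]
Total output x = L · d:
  x_0 = 1.2232·59 + 0.0191·82 = 73.7385
  x_1 = 0.3058·59 + 1.5673·82 = 146.5596

146.5596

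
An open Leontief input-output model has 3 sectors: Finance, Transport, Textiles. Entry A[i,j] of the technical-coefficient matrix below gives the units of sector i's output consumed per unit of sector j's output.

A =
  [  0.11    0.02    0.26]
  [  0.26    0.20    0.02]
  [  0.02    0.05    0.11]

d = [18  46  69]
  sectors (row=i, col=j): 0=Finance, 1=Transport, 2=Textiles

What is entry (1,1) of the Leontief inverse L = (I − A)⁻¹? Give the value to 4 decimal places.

L[1,1] = 1.2679

Form M = I − A:
  [  0.89   -0.02   -0.26]
  [ -0.26    0.80   -0.02]
  [ -0.02   -0.05    0.89]
Leontief inverse L = M⁻¹:
  [  1.1456    0.0496    0.3358]
  [  0.3735    1.2679    0.1376]
  [  0.0467    0.0723    1.1389]
Total output x = L · d:
  x_0 = 1.1456·18 + 0.0496·46 + 0.3358·69 = 46.0744
  x_1 = 0.3735·18 + 1.2679·46 + 0.1376·69 = 74.5430
  x_2 = 0.0467·18 + 0.0723·46 + 1.1389·69 = 82.7513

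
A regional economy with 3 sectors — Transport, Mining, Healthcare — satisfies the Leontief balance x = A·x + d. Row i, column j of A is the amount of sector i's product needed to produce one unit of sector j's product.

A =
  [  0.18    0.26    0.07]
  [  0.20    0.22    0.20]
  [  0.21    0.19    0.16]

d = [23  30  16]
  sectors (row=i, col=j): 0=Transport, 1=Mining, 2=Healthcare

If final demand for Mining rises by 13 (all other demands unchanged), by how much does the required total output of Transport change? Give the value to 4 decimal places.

6.8867

Form M = I − A:
  [  0.82   -0.26   -0.07]
  [ -0.20    0.78   -0.20]
  [ -0.21   -0.19    0.84]
Leontief inverse L = M⁻¹:
  [  1.4111    0.5297    0.2437]
  [  0.4801    1.5412    0.4070]
  [  0.4614    0.4810    1.3435]
Total output x = L · d:
  x_0 = 1.4111·23 + 0.5297·30 + 0.2437·16 = 52.2482
  x_1 = 0.4801·23 + 1.5412·30 + 0.4070·16 = 63.7915
  x_2 = 0.4614·23 + 0.4810·30 + 1.3435·16 = 46.5387
Δx_0 = L[0,1] · Δd_1 = 0.5297 · 13 = 6.8867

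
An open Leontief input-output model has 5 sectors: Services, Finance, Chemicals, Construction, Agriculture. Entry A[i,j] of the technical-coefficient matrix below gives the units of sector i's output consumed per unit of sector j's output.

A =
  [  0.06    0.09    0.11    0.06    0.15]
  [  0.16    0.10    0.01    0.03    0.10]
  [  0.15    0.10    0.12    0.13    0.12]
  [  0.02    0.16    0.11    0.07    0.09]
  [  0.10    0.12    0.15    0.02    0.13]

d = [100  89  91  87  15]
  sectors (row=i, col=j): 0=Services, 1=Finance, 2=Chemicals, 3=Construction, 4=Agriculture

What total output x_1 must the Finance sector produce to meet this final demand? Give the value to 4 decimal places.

145.7286

Form M = I − A:
  [  0.94   -0.09   -0.11   -0.06   -0.15]
  [ -0.16    0.90   -0.01   -0.03   -0.10]
  [ -0.15   -0.10    0.88   -0.13   -0.12]
  [ -0.02   -0.16   -0.11    0.93   -0.09]
  [ -0.10   -0.12   -0.15   -0.02    0.87]
Leontief inverse L = M⁻¹:
  [  1.1603    0.1946    0.2065    0.1157    0.2629]
  [  0.2372    1.1828    0.0852    0.0696    0.1958]
  [  0.2717    0.2374    1.2441    0.2048    0.2669]
  [  0.1188    0.2582    0.1909    1.1221    0.1926]
  [  0.2157    0.2324    0.2544    0.0840    1.2571]
Total output x = L · d:
  x_0 = 1.1603·100 + 0.1946·89 + 0.2065·91 + 0.1157·87 + 0.2629·15 = 166.1505
  x_1 = 0.2372·100 + 1.1828·89 + 0.0852·91 + 0.0696·87 + 0.1958·15 = 145.7286
  x_2 = 0.2717·100 + 0.2374·89 + 1.2441·91 + 0.2048·87 + 0.2669·15 = 183.3396
  x_3 = 0.1188·100 + 0.2582·89 + 0.1909·91 + 1.1221·87 + 0.1926·15 = 152.7392
  x_4 = 0.2157·100 + 0.2324·89 + 0.2544·91 + 0.0840·87 + 1.2571·15 = 91.5612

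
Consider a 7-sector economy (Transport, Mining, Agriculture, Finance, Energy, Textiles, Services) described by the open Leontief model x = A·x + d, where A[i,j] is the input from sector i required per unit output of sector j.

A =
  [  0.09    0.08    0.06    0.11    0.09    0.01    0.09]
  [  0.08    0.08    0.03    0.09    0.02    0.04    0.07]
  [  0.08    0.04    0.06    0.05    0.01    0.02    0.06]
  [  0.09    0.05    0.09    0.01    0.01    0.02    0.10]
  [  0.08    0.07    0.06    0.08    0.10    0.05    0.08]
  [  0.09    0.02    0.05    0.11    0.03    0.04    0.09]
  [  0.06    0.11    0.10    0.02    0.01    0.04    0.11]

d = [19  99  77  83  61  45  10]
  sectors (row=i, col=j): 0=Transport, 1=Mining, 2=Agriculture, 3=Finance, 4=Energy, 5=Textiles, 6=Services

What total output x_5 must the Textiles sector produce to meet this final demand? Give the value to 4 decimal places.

83.5861

Form M = I − A:
  [  0.91   -0.08   -0.06   -0.11   -0.09   -0.01   -0.09]
  [ -0.08    0.92   -0.03   -0.09   -0.02   -0.04   -0.07]
  [ -0.08   -0.04    0.94   -0.05   -0.01   -0.02   -0.06]
  [ -0.09   -0.05   -0.09    0.99   -0.01   -0.02   -0.10]
  [ -0.08   -0.07   -0.06   -0.08    0.90   -0.05   -0.08]
  [ -0.09   -0.02   -0.05   -0.11   -0.03    0.96   -0.09]
  [ -0.06   -0.11   -0.10   -0.02   -0.01   -0.04    0.89]
Leontief inverse L = M⁻¹:
  [  1.1653    0.1467    0.1234    0.1669    0.1262    0.0380    0.1716]
  [  0.1384    1.1304    0.0782    0.1352    0.0448    0.0609    0.1336]
  [  0.1252    0.0793    1.0978    0.0851    0.0298    0.0353    0.1087]
  [  0.1412    0.0972    0.1335    1.0514    0.0325    0.0384    0.1559]
  [  0.1544    0.1336    0.1212    0.1392    1.1368    0.0785    0.1601]
  [  0.1510    0.0723    0.1036    0.1543    0.0567    1.0611    0.1577]
  [  0.1214    0.1654    0.1503    0.0696    0.0335    0.0635    1.1763]
Total output x = L · d:
  x_0 = 1.1653·19 + 0.1467·99 + 0.1234·77 + 0.1669·83 + 0.1262·61 + 0.0380·45 + 0.1716·10 = 71.1491
  x_1 = 0.1384·19 + 1.1304·99 + 0.0782·77 + 0.1352·83 + 0.0448·61 + 0.0609·45 + 0.1336·10 = 138.5922
  x_2 = 0.1252·19 + 0.0793·99 + 1.0978·77 + 0.0851·83 + 0.0298·61 + 0.0353·45 + 0.1087·10 = 106.3196
  x_3 = 0.1412·19 + 0.0972·99 + 0.1335·77 + 1.0514·83 + 0.0325·61 + 0.0384·45 + 0.1559·10 = 115.1104
  x_4 = 0.1544·19 + 0.1336·99 + 0.1212·77 + 0.1392·83 + 1.1368·61 + 0.0785·45 + 0.1601·10 = 111.5301
  x_5 = 0.1510·19 + 0.0723·99 + 0.1036·77 + 0.1543·83 + 0.0567·61 + 1.0611·45 + 0.1577·10 = 83.5861
  x_6 = 0.1214·19 + 0.1654·99 + 0.1503·77 + 0.0696·83 + 0.0335·61 + 0.0635·45 + 1.1763·10 = 52.7045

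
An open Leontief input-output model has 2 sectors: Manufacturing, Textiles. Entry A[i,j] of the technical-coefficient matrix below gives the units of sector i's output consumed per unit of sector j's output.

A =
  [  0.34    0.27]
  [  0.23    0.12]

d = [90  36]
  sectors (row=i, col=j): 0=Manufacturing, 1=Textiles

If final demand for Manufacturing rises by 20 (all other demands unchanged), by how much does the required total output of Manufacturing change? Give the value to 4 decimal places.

33.9310

Form M = I − A:
  [  0.66   -0.27]
  [ -0.23    0.88]
Leontief inverse L = M⁻¹:
  [  1.6965    0.5205]
  [  0.4434    1.2724]
Total output x = L · d:
  x_0 = 1.6965·90 + 0.5205·36 = 171.4286
  x_1 = 0.4434·90 + 1.2724·36 = 85.7143
Δx_0 = L[0,0] · Δd_0 = 1.6965 · 20 = 33.9310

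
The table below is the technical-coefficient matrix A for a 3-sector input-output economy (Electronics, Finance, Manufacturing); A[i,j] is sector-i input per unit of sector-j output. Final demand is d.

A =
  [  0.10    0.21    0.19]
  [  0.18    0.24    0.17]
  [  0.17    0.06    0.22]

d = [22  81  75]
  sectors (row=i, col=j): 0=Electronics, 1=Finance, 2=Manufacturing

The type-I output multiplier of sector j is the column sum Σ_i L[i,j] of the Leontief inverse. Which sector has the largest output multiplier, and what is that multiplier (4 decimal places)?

Form M = I − A:
  [  0.90   -0.21   -0.19]
  [ -0.18    0.76   -0.17]
  [ -0.17   -0.06    0.78]
Leontief inverse L = M⁻¹:
  [  1.2605    0.3791    0.3897]
  [  0.3663    1.4490    0.4050]
  [  0.3029    0.1941    1.3981]
Total output x = L · d:
  x_0 = 1.2605·22 + 0.3791·81 + 0.3897·75 = 87.6613
  x_1 = 0.3663·22 + 1.4490·81 + 0.4050·75 = 155.8034
  x_2 = 0.3029·22 + 0.1941·81 + 1.3981·75 = 127.2444
Output multipliers (column sums of L):
  Electronics: 1.9297
  Finance: 2.0221
  Manufacturing: 2.1928

Manufacturing (2.1928)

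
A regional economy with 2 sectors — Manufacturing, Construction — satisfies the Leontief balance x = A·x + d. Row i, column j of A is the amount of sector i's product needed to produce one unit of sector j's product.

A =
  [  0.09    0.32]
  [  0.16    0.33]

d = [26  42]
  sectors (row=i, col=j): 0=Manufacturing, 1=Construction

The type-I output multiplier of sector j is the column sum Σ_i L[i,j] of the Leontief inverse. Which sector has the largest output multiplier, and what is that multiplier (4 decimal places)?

Construction (2.2023)

Form M = I − A:
  [  0.91   -0.32]
  [ -0.16    0.67]
Leontief inverse L = M⁻¹:
  [  1.1996    0.5730]
  [  0.2865    1.6294]
Total output x = L · d:
  x_0 = 1.1996·26 + 0.5730·42 = 55.2551
  x_1 = 0.2865·26 + 1.6294·42 = 75.8818
Output multipliers (column sums of L):
  Manufacturing: 1.4861
  Construction: 2.2023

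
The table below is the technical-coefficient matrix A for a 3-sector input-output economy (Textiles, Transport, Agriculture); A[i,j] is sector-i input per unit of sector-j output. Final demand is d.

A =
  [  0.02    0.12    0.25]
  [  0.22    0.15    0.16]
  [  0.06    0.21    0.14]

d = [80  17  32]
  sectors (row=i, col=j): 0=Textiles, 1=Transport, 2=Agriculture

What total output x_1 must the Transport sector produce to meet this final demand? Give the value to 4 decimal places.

Form M = I − A:
  [  0.98   -0.12   -0.25]
  [ -0.22    0.85   -0.16]
  [ -0.06   -0.21    0.86]
Leontief inverse L = M⁻¹:
  [  1.0978    0.2451    0.3647]
  [  0.3129    1.3030    0.3334]
  [  0.1530    0.3353    1.2696]
Total output x = L · d:
  x_0 = 1.0978·80 + 0.2451·17 + 0.3647·32 = 103.6577
  x_1 = 0.3129·80 + 1.3030·17 + 0.3334·32 = 57.8537
  x_2 = 0.1530·80 + 0.3353·17 + 1.2696·32 = 58.5683

57.8537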